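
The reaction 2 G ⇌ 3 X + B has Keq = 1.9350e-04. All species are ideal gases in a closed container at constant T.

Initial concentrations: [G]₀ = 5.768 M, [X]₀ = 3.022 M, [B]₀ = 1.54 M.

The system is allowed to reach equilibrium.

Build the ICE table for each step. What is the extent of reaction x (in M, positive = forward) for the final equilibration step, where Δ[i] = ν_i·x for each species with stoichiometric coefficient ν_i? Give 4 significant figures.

x = -0.9199 M

Q₀ = 1.277 vs Keq = 1.9350e-04 ⇒ Q>K, reverse
Step 1:
                  G         X         B
  Initial     5.768     3.022      1.54
  Change       1.84     -2.76   -0.9199
  Equil       7.608    0.2624    0.6201
  solve Keq expr → x = -0.9199; check Q = 1.9350e-04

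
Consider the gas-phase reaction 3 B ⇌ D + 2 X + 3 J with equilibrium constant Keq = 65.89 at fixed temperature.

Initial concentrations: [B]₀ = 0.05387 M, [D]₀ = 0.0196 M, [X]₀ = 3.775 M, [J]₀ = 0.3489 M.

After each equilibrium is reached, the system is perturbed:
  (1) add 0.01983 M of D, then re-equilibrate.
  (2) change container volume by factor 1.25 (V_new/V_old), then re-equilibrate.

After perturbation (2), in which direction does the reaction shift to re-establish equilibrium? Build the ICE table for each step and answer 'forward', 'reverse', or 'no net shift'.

Q₀ = 75.88 vs Keq = 65.89 ⇒ Q>K, reverse
Step 1:
                   B          D          X          J
  init       0.05387     0.0196      3.775     0.3489
  Δ         0.001743 -5.8084e-04  -0.001162  -0.001743
  eq         0.05561    0.01902      3.774     0.3472
  solve Keq expr → x = -5.8084e-04; check Q = 65.89
Then add 0.01983 M of D.
Step 2:
                   B          D          X          J
  init       0.05561    0.03885      3.774     0.3472
  Δ          0.01058  -0.003527  -0.007053   -0.01058
  eq         0.06619    0.03532      3.767     0.3366
  solve Keq expr → x = -0.003527; check Q = 65.89
Then change container volume by factor 1.25 (V_new/V_old).
Step 3:
                   B          D          X          J
  init       0.05295    0.02826      3.013     0.2693
  Δ        -0.007961   0.002654   0.005307   0.007961
  eq         0.04499    0.03091      3.019     0.2772
  solve Keq expr → x = 0.002654; check Q = 65.89

Direction: forward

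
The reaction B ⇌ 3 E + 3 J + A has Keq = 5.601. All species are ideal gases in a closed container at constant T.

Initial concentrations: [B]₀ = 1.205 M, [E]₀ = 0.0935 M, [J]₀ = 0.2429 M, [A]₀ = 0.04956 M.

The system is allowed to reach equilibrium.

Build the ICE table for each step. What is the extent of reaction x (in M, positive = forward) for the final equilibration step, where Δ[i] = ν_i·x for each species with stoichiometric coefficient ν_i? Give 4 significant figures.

Q₀ = 4.8179e-07 vs Keq = 5.601 ⇒ Q<K, forward
Step 1:
                    B           E           J           A
  Initial       1.205      0.0935      0.2429     0.04956
  Change      -0.4267        1.28        1.28      0.4267
  Equil        0.7783       1.374       1.523      0.4762
  solve Keq expr → x = 0.4267; check Q = 5.601

x = 0.4267 M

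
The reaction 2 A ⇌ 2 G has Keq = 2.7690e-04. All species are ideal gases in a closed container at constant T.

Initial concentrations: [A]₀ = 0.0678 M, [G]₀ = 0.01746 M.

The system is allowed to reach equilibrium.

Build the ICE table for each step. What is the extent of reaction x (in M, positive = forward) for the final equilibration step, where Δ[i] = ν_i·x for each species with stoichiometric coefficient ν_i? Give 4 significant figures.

Q₀ = 0.06632 vs Keq = 2.7690e-04 ⇒ Q>K, reverse
Step 1:
                    A           G
  Initial      0.0678     0.01746
  Change      0.01606    -0.01606
  Equil       0.08386    0.001396
  solve Keq expr → x = -0.008032; check Q = 2.7690e-04

x = -0.008032 M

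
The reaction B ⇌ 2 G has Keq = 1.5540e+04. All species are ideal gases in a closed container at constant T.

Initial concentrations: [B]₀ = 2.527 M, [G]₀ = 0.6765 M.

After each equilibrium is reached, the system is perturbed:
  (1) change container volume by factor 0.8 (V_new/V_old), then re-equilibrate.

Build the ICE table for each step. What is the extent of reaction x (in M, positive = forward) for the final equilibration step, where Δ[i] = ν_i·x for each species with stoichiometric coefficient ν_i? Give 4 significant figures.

x = -6.5818e-04 M

Q₀ = 0.1811 vs Keq = 1.5540e+04 ⇒ Q<K, forward
Step 1:
                    B           G
  Initial       2.527      0.6765
  Change       -2.525        5.05
  Equil       0.00211       5.726
  solve Keq expr → x = 2.525; check Q = 1.5540e+04
Then change container volume by factor 0.8 (V_new/V_old).
Step 2:
                    B           G
  Initial    0.002638       7.158
  Change   6.5818e-04   -0.001316
  Equil      0.003296       7.157
  solve Keq expr → x = -6.5818e-04; check Q = 1.5540e+04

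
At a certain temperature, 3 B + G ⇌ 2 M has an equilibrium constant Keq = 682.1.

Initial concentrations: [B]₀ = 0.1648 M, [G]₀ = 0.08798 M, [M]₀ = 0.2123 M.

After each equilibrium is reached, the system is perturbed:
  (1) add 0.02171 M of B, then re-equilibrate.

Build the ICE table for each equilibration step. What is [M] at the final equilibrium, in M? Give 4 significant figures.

[M]_eq = 0.2597 M

Q₀ = 114.5 vs Keq = 682.1 ⇒ Q<K, forward
Step 1:
                  B         G         M
  init       0.1648   0.08798    0.2123
  Δ        -0.05539  -0.01846   0.03692
  eq         0.1094   0.06952    0.2492
  solve Keq expr → x = 0.01846; check Q = 682.1
Then add 0.02171 M of B.
Step 2:
                  B         G         M
  init       0.1311   0.06952    0.2492
  Δ         -0.0157 -0.005232   0.01046
  eq         0.1154   0.06429    0.2597
  solve Keq expr → x = 0.005232; check Q = 682.1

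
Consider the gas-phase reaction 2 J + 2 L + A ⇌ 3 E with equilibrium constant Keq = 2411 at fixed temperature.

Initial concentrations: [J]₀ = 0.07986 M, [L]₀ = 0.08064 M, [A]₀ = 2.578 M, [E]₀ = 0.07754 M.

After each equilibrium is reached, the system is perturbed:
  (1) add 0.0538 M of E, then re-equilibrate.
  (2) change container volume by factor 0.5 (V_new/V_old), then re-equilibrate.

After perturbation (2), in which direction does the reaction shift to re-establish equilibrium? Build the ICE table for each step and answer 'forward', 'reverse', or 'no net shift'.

Q₀ = 4.36 vs Keq = 2411 ⇒ Q<K, forward
Step 1:
                  J         L         A         E
  init      0.07986   0.08064     2.578   0.07754
  Δ        -0.05223  -0.05223  -0.02612   0.07835
  eq        0.02763   0.02841     2.552    0.1559
  solve Keq expr → x = 0.02612; check Q = 2411
Then add 0.0538 M of E.
Step 2:
                  J         L         A         E
  init      0.02763   0.02841     2.552    0.2097
  Δ         0.00586   0.00586   0.00293 -0.008789
  eq        0.03348   0.03426     2.555    0.2009
  solve Keq expr → x = -0.00293; check Q = 2411
Then change container volume by factor 0.5 (V_new/V_old).
Step 3:
                  J         L         A         E
  init      0.06697   0.06853      5.11    0.4018
  Δ        -0.01749  -0.01749 -0.008746   0.02624
  eq        0.04948   0.05104     5.101     0.428
  solve Keq expr → x = 0.008746; check Q = 2411

Direction: forward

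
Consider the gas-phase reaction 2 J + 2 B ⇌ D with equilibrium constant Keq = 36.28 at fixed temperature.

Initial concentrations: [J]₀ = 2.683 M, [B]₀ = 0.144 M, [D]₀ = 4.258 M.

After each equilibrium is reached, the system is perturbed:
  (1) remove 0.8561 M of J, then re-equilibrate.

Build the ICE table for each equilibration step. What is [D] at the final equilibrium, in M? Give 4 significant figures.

[D]_eq = 4.238 M

Q₀ = 28.53 vs Keq = 36.28 ⇒ Q<K, forward
Step 1:
                    J           B           D
  Initial       2.683       0.144       4.258
  Change     -0.01546    -0.01546    0.007728
  Equil         2.668      0.1285       4.266
  solve Keq expr → x = 0.007728; check Q = 36.28
Then remove 0.8561 M of J.
Step 2:
                    J           B           D
  Initial       1.811      0.1285       4.266
  Change      0.05462     0.05462    -0.02731
  Equil         1.866      0.1832       4.238
  solve Keq expr → x = -0.02731; check Q = 36.28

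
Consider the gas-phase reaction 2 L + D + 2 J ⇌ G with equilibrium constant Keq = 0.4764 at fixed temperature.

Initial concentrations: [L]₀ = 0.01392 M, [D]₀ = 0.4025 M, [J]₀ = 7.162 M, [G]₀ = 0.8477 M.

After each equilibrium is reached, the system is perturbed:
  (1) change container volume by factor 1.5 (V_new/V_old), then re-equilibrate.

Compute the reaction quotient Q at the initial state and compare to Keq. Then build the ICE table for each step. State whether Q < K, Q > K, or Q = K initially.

Q₀ = 211.9; Q > K (proceeds reverse)

Q₀ = 211.9 vs Keq = 0.4764 ⇒ Q>K, reverse
Step 1:
                    L           D           J           G
  Initial     0.01392      0.4025       7.162      0.8477
  Change       0.2213      0.1106      0.2213     -0.1106
  Equil        0.2352      0.5131       7.383      0.7371
  solve Keq expr → x = -0.1106; check Q = 0.4764
Then change container volume by factor 1.5 (V_new/V_old).
Step 2:
                    L           D           J           G
  Initial      0.1568      0.3421       4.922      0.4914
  Change       0.1348     0.06738      0.1348    -0.06738
  Equil        0.2915      0.4095       5.057       0.424
  solve Keq expr → x = -0.06738; check Q = 0.4764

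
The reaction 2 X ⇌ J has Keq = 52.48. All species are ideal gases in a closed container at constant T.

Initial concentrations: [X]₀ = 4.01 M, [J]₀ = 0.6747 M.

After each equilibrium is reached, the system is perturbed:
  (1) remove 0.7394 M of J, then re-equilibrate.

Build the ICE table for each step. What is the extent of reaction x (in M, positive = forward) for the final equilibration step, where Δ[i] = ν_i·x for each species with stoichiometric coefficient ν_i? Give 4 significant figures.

x = 0.01684 M

Q₀ = 0.04196 vs Keq = 52.48 ⇒ Q<K, forward
Step 1:
                   X          J
  I             4.01     0.6747
  C           -3.789      1.894
  E           0.2213      2.569
  solve Keq expr → x = 1.894; check Q = 52.48
Then remove 0.7394 M of J.
Step 2:
                   X          J
  I           0.2213       1.83
  C         -0.03368    0.01684
  E           0.1876      1.847
  solve Keq expr → x = 0.01684; check Q = 52.48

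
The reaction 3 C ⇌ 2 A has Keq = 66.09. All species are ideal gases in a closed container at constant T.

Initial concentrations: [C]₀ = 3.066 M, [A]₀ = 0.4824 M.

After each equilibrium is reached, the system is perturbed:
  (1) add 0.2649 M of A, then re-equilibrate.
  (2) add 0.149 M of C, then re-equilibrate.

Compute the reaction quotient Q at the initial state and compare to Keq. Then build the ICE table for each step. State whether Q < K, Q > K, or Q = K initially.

Q₀ = 0.008074 vs Keq = 66.09 ⇒ Q<K, forward
Step 1:
                  C         A
  init        3.066    0.4824
  Δ          -2.642     1.761
  eq         0.4239     2.244
  solve Keq expr → x = 0.8807; check Q = 66.09
Then add 0.2649 M of A.
Step 2:
                  C         A
  init       0.4239     2.509
  Δ         0.03029  -0.02019
  eq         0.4542     2.489
  solve Keq expr → x = -0.0101; check Q = 66.09
Then add 0.149 M of C.
Step 3:
                  C         A
  init       0.6032     2.489
  Δ         -0.1379   0.09192
  eq         0.4653      2.58
  solve Keq expr → x = 0.04596; check Q = 66.09

Q₀ = 0.008074; Q < K (proceeds forward)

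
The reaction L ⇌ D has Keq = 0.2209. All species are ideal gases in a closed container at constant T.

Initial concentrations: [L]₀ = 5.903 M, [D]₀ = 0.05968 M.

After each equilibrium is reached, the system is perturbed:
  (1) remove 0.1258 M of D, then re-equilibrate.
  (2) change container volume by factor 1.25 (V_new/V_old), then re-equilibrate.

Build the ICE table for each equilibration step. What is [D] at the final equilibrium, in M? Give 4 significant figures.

Q₀ = 0.01011 vs Keq = 0.2209 ⇒ Q<K, forward
Step 1:
                  L         D
  I           5.903   0.05968
  C          -1.019     1.019
  E           4.884     1.079
  solve Keq expr → x = 1.019; check Q = 0.2209
Then remove 0.1258 M of D.
Step 2:
                  L         D
  I           4.884     0.953
  C          -0.103     0.103
  E           4.781     1.056
  solve Keq expr → x = 0.103; check Q = 0.2209
Then change container volume by factor 1.25 (V_new/V_old).
Step 3:
                  L         D
  I           3.825    0.8449
  C               0         0
  E           3.825    0.8449
  solve Keq expr → x = 0; check Q = 0.2209

[D]_eq = 0.8449 M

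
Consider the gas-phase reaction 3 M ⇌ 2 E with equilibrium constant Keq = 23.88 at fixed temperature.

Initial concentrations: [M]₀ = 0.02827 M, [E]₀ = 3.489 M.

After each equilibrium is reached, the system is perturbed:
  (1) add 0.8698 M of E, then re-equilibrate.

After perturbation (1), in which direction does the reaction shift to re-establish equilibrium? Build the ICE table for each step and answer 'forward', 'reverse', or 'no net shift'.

Direction: reverse

Q₀ = 5.3880e+05 vs Keq = 23.88 ⇒ Q>K, reverse
Step 1:
                  M         E
  Initial   0.02827     3.489
  Change     0.6979   -0.4652
  Equil      0.7261     3.024
  solve Keq expr → x = -0.2326; check Q = 23.88
Then add 0.8698 M of E.
Step 2:
                  M         E
  Initial    0.7261     3.894
  Change     0.1214  -0.08091
  Equil      0.8475     3.813
  solve Keq expr → x = -0.04045; check Q = 23.88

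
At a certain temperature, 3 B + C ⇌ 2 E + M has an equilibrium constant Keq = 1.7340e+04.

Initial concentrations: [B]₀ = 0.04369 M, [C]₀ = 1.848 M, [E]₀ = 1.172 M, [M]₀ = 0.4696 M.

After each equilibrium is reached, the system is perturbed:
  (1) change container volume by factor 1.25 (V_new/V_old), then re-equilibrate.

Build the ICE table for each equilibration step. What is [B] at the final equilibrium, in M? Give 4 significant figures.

Q₀ = 4185 vs Keq = 1.7340e+04 ⇒ Q<K, forward
Step 1:
                   B          C          E          M
  I          0.04369      1.848      1.172     0.4696
  C         -0.01619  -0.005396    0.01079   0.005396
  E           0.0275      1.843      1.183      0.475
  solve Keq expr → x = 0.005396; check Q = 1.7340e+04
Then change container volume by factor 1.25 (V_new/V_old).
Step 2:
                   B          C          E          M
  I            0.022      1.474     0.9462       0.38
  C         0.001666 5.5525e-04  -0.001111 -5.5525e-04
  E          0.02367      1.475     0.9451     0.3794
  solve Keq expr → x = -5.5525e-04; check Q = 1.7340e+04

[B]_eq = 0.02367 M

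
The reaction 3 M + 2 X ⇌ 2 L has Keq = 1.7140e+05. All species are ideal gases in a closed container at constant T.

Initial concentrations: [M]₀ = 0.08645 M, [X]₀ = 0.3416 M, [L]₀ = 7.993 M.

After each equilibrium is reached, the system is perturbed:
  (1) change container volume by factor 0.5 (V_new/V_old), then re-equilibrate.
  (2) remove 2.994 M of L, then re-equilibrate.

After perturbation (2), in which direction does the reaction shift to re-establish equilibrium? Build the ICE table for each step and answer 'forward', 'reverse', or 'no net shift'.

Q₀ = 8.4740e+05 vs Keq = 1.7140e+05 ⇒ Q>K, reverse
Step 1:
                  M         X         L
  init      0.08645    0.3416     7.993
  Δ         0.05134   0.03423  -0.03423
  eq         0.1378    0.3758     7.959
  solve Keq expr → x = -0.01711; check Q = 1.7140e+05
Then change container volume by factor 0.5 (V_new/V_old).
Step 2:
                  M         X         L
  init       0.2756    0.7517     15.92
  Δ         -0.1259  -0.08397   0.08397
  eq         0.1496    0.6677        16
  solve Keq expr → x = 0.04198; check Q = 1.7140e+05
Then remove 2.994 M of L.
Step 3:
                  M         X         L
  init       0.1496    0.6677     13.01
  Δ        -0.01767  -0.01178   0.01178
  eq          0.132    0.6559     13.02
  solve Keq expr → x = 0.005889; check Q = 1.7140e+05

Direction: forward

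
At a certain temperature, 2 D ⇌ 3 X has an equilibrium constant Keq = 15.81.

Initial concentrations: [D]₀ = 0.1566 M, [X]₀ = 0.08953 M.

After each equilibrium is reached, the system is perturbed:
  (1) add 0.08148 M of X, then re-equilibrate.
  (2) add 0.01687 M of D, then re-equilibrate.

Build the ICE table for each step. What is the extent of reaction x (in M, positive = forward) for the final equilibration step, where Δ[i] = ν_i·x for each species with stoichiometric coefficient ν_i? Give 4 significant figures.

x = 0.006336 M

Q₀ = 0.02926 vs Keq = 15.81 ⇒ Q<K, forward
Step 1:
                    D           X
  init         0.1566     0.08953
  Δ           -0.1211      0.1816
  eq          0.03551      0.2712
  solve Keq expr → x = 0.06054; check Q = 15.81
Then add 0.08148 M of X.
Step 2:
                    D           X
  init        0.03551      0.3526
  Δ           0.01288    -0.01933
  eq           0.0484      0.3333
  solve Keq expr → x = -0.006442; check Q = 15.81
Then add 0.01687 M of D.
Step 3:
                    D           X
  init        0.06527      0.3333
  Δ          -0.01267     0.01901
  eq           0.0526      0.3523
  solve Keq expr → x = 0.006336; check Q = 15.81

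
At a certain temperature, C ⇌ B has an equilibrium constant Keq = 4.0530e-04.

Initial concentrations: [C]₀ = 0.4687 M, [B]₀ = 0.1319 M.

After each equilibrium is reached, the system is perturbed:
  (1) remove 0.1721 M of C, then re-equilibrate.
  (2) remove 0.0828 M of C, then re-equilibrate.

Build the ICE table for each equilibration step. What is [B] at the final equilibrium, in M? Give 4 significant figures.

Q₀ = 0.2814 vs Keq = 4.0530e-04 ⇒ Q>K, reverse
Step 1:
                   C          B
  Initial     0.4687     0.1319
  Change      0.1317    -0.1317
  Equil       0.6004 2.4332e-04
  solve Keq expr → x = -0.1317; check Q = 4.0530e-04
Then remove 0.1721 M of C.
Step 2:
                   C          B
  Initial     0.4283 2.4332e-04
  Change  6.9724e-05 -6.9724e-05
  Equil       0.4283 1.7360e-04
  solve Keq expr → x = -6.9724e-05; check Q = 4.0530e-04
Then remove 0.0828 M of C.
Step 3:
                   C          B
  Initial     0.3455 1.7360e-04
  Change  3.3545e-05 -3.3545e-05
  Equil       0.3456 1.4006e-04
  solve Keq expr → x = -3.3545e-05; check Q = 4.0530e-04

[B]_eq = 1.4006e-04 M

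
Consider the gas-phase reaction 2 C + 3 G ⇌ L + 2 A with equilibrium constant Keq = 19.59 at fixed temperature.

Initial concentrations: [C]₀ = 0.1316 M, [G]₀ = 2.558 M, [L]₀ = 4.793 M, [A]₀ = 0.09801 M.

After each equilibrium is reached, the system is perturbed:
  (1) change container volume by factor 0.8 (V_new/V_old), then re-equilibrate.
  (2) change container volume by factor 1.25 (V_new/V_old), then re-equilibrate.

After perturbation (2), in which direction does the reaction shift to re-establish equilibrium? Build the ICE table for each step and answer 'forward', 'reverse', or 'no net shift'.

Direction: reverse

Q₀ = 0.1588 vs Keq = 19.59 ⇒ Q<K, forward
Step 1:
                    C           G           L           A
  I            0.1316       2.558       4.793     0.09801
  C           -0.1045     -0.1568     0.05226      0.1045
  E           0.02707       2.401       4.845      0.2025
  solve Keq expr → x = 0.05226; check Q = 19.59
Then change container volume by factor 0.8 (V_new/V_old).
Step 2:
                    C           G           L           A
  I           0.03384       3.002       6.057      0.2532
  C         -0.005995   -0.008992    0.002997    0.005995
  E           0.02784       2.993        6.06      0.2592
  solve Keq expr → x = 0.002997; check Q = 19.59
Then change container volume by factor 1.25 (V_new/V_old).
Step 3:
                    C           G           L           A
  I           0.02228       2.394       4.848      0.2073
  C          0.004796    0.007194   -0.002398   -0.004796
  E           0.02707       2.401       4.845      0.2025
  solve Keq expr → x = -0.002398; check Q = 19.59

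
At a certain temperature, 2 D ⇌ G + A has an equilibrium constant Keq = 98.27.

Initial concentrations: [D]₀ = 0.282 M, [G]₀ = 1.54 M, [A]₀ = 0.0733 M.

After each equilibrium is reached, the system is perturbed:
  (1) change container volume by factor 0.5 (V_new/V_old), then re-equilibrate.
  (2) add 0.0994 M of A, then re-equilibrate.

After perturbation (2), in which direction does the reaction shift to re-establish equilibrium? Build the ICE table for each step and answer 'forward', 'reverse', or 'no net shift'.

Q₀ = 1.419 vs Keq = 98.27 ⇒ Q<K, forward
Step 1:
                  D         G         A
  Initial     0.282      1.54    0.0733
  Change     -0.226     0.113     0.113
  Equil     0.05598     1.653    0.1863
  solve Keq expr → x = 0.113; check Q = 98.27
Then change container volume by factor 0.5 (V_new/V_old).
Step 2:
                  D         G         A
  Initial     0.112     3.306    0.3726
  Change          0         0         0
  Equil       0.112     3.306    0.3726
  solve Keq expr → x = 0; check Q = 98.27
Then add 0.0994 M of A.
Step 3:
                  D         G         A
  Initial     0.112     3.306     0.472
  Change    0.01305 -0.006527 -0.006527
  Equil       0.125     3.299    0.4655
  solve Keq expr → x = -0.006527; check Q = 98.27

Direction: reverse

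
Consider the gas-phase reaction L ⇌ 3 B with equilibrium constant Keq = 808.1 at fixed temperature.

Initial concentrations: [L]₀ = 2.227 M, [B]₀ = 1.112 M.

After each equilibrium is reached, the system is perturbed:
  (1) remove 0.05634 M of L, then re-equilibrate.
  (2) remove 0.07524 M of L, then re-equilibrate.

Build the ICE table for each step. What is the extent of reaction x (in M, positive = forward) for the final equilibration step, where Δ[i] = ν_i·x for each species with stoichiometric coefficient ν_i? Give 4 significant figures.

Q₀ = 0.6174 vs Keq = 808.1 ⇒ Q<K, forward
Step 1:
                  L         B
  Initial     2.227     1.112
  Change     -1.857     5.572
  Equil      0.3696     6.684
  solve Keq expr → x = 1.857; check Q = 808.1
Then remove 0.05634 M of L.
Step 2:
                  L         B
  Initial    0.3132     6.684
  Change    0.03783   -0.1135
  Equil      0.3511     6.571
  solve Keq expr → x = -0.03783; check Q = 808.1
Then remove 0.07524 M of L.
Step 3:
                  L         B
  Initial    0.2758     6.571
  Change    0.05119   -0.1536
  Equil       0.327     6.417
  solve Keq expr → x = -0.05119; check Q = 808.1

x = -0.05119 M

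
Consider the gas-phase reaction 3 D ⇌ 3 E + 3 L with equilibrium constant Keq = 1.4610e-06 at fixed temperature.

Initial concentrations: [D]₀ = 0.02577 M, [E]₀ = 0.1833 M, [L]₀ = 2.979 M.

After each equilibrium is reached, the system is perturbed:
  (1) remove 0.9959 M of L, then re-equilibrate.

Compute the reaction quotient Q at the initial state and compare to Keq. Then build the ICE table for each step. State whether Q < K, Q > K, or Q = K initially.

Q₀ = 9514; Q > K (proceeds reverse)

Q₀ = 9514 vs Keq = 1.4610e-06 ⇒ Q>K, reverse
Step 1:
                   D          E          L
  Initial    0.02577     0.1833      2.979
  Change      0.1825    -0.1825    -0.1825
  Equil       0.2082 8.4488e-04      2.797
  solve Keq expr → x = -0.06082; check Q = 1.4610e-06
Then remove 0.9959 M of L.
Step 2:
                   D          E          L
  Initial     0.2082 8.4488e-04      1.801
  Change  -4.6402e-04 4.6402e-04 4.6402e-04
  Equil       0.2078   0.001309      1.801
  solve Keq expr → x = 1.5467e-04; check Q = 1.4610e-06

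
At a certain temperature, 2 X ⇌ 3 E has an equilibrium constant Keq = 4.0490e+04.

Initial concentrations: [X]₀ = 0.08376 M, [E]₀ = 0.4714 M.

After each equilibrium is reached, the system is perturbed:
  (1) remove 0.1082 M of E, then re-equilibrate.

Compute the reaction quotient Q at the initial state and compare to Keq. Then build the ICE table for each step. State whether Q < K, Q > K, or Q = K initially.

Q₀ = 14.93 vs Keq = 4.0490e+04 ⇒ Q<K, forward
Step 1:
                  X         E
  I         0.08376    0.4714
  C        -0.08149    0.1222
  E        0.002273    0.5936
  solve Keq expr → x = 0.04074; check Q = 4.0490e+04
Then remove 0.1082 M of E.
Step 2:
                  X         E
  I        0.002273    0.4854
  C       -5.8762e-04 8.8143e-04
  E        0.001685    0.4863
  solve Keq expr → x = 2.9381e-04; check Q = 4.0490e+04

Q₀ = 14.93; Q < K (proceeds forward)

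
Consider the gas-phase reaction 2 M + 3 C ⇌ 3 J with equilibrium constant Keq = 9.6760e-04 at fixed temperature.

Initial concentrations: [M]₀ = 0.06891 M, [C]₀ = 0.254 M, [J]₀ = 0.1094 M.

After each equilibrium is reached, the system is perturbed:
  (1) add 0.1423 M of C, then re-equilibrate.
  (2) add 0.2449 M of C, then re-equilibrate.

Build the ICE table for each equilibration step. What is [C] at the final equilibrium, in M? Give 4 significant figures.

Q₀ = 16.83 vs Keq = 9.6760e-04 ⇒ Q>K, reverse
Step 1:
                   M          C          J
  I          0.06891      0.254     0.1094
  C          0.06677     0.1002    -0.1002
  E           0.1357     0.3542   0.009249
  solve Keq expr → x = -0.03338; check Q = 9.6760e-04
Then add 0.1423 M of C.
Step 2:
                   M          C          J
  I           0.1357     0.4965   0.009249
  C        -0.002319  -0.003478   0.003478
  E           0.1334      0.493    0.01273
  solve Keq expr → x = 0.001159; check Q = 9.6760e-04
Then add 0.2449 M of C.
Step 3:
                   M          C          J
  I           0.1334     0.7379    0.01273
  C         -0.00387  -0.005805   0.005805
  E           0.1295     0.7321    0.01853
  solve Keq expr → x = 0.001935; check Q = 9.6760e-04

[C]_eq = 0.7321 M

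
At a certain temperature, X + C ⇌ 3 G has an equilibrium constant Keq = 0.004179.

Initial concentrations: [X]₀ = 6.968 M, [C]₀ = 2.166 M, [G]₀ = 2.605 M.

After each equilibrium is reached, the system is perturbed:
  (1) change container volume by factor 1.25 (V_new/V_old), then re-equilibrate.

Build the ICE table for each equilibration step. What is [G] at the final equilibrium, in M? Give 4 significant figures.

[G]_eq = 0.3892 M

Q₀ = 1.171 vs Keq = 0.004179 ⇒ Q>K, reverse
Step 1:
                   X          C          G
  Initial      6.968      2.166      2.605
  Change      0.7175     0.7175     -2.153
  Equil        7.686      2.884     0.4524
  solve Keq expr → x = -0.7175; check Q = 0.004179
Then change container volume by factor 1.25 (V_new/V_old).
Step 2:
                   X          C          G
  Initial      6.148      2.307     0.3619
  Change   -0.009082  -0.009082    0.02724
  Equil        6.139      2.298     0.3892
  solve Keq expr → x = 0.009082; check Q = 0.004179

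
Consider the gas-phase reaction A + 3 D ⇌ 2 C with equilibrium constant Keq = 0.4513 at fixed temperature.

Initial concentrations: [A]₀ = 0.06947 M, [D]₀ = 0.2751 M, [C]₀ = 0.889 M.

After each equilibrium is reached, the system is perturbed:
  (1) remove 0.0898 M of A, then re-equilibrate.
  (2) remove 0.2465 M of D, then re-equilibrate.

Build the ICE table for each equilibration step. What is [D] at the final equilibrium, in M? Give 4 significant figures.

Q₀ = 546.4 vs Keq = 0.4513 ⇒ Q>K, reverse
Step 1:
                  A         D         C
  init      0.06947    0.2751     0.889
  Δ          0.2488    0.7465   -0.4977
  eq         0.3183     1.022    0.3913
  solve Keq expr → x = -0.2488; check Q = 0.4513
Then remove 0.0898 M of A.
Step 2:
                  A         D         C
  init       0.2285     1.022    0.3913
  Δ         0.01411   0.04234  -0.02822
  eq         0.2426     1.064    0.3631
  solve Keq expr → x = -0.01411; check Q = 0.4513
Then remove 0.2465 M of D.
Step 3:
                  A         D         C
  init       0.2426    0.8174    0.3631
  Δ         0.02998   0.08995  -0.05997
  eq         0.2726    0.9074    0.3032
  solve Keq expr → x = -0.02998; check Q = 0.4513

[D]_eq = 0.9074 M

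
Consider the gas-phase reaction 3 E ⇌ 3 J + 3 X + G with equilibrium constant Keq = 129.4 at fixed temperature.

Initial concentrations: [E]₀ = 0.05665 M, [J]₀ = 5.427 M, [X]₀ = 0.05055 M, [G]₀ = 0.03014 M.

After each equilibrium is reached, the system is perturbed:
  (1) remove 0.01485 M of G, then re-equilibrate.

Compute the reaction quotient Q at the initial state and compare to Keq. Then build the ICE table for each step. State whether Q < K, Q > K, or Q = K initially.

Q₀ = 3.423 vs Keq = 129.4 ⇒ Q<K, forward
Step 1:
                   E          J          X          G
  init       0.05665      5.427    0.05055    0.03014
  Δ         -0.02787    0.02787    0.02787   0.009289
  eq         0.02878      5.455    0.07842    0.03943
  solve Keq expr → x = 0.009289; check Q = 129.4
Then remove 0.01485 M of G.
Step 2:
                   E          J          X          G
  init       0.02878      5.455    0.07842    0.02458
  Δ         -0.00293    0.00293    0.00293 9.7651e-04
  eq         0.02585      5.458    0.08135    0.02556
  solve Keq expr → x = 9.7651e-04; check Q = 129.4

Q₀ = 3.423; Q < K (proceeds forward)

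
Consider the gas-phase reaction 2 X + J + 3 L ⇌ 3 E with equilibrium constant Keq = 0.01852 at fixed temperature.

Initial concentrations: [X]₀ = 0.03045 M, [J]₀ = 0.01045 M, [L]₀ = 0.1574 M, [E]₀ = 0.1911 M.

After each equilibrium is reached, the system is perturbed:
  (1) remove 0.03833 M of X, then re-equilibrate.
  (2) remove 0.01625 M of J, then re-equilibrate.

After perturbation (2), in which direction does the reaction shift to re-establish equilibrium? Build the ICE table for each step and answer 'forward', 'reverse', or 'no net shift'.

Direction: reverse

Q₀ = 1.8470e+05 vs Keq = 0.01852 ⇒ Q>K, reverse
Step 1:
                    X           J           L           E
  I           0.03045     0.01045      0.1574      0.1911
  C            0.1204     0.06021      0.1806     -0.1806
  E            0.1509     0.07066       0.338     0.01048
  solve Keq expr → x = -0.06021; check Q = 0.01852
Then remove 0.03833 M of X.
Step 2:
                    X           J           L           E
  I            0.1125     0.07066       0.338     0.01048
  C          0.001155  5.7761e-04    0.001733   -0.001733
  E            0.1137     0.07124      0.3398    0.008745
  solve Keq expr → x = -5.7761e-04; check Q = 0.01852
Then remove 0.01625 M of J.
Step 3:
                    X           J           L           E
  I            0.1137     0.05499      0.3398    0.008745
  C        4.5000e-04  2.2500e-04  6.7500e-04 -6.7500e-04
  E            0.1141     0.05521      0.3404     0.00807
  solve Keq expr → x = -2.2500e-04; check Q = 0.01852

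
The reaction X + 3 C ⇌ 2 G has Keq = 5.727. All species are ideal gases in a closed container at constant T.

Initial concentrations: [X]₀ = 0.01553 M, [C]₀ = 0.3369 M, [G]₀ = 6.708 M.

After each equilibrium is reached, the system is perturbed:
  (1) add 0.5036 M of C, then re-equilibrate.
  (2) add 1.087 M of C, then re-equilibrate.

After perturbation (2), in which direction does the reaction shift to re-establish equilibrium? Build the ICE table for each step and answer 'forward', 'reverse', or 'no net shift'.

Q₀ = 7.5773e+04 vs Keq = 5.727 ⇒ Q>K, reverse
Step 1:
                   X          C          G
  init       0.01553     0.3369      6.708
  Δ           0.5811      1.743     -1.162
  eq          0.5966       2.08      5.546
  solve Keq expr → x = -0.5811; check Q = 5.727
Then add 0.5036 M of C.
Step 2:
                   X          C          G
  init        0.5966      2.584      5.546
  Δ          -0.1039    -0.3116     0.2077
  eq          0.4928      2.272      5.754
  solve Keq expr → x = 0.1039; check Q = 5.727
Then add 1.087 M of C.
Step 3:
                   X          C          G
  init        0.4928      3.359      5.754
  Δ            -0.19      -0.57       0.38
  eq          0.3027      2.789      6.134
  solve Keq expr → x = 0.19; check Q = 5.727

Direction: forward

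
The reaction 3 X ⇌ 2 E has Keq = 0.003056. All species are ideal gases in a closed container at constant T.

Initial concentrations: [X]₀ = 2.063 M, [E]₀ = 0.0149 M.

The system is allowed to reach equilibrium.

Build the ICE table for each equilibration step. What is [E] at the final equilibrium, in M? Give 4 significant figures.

Q₀ = 2.5286e-05 vs Keq = 0.003056 ⇒ Q<K, forward
Step 1:
                    X           E
  I             2.063      0.0149
  C           -0.1902      0.1268
  E             1.873      0.1417
  solve Keq expr → x = 0.06339; check Q = 0.003056

[E]_eq = 0.1417 M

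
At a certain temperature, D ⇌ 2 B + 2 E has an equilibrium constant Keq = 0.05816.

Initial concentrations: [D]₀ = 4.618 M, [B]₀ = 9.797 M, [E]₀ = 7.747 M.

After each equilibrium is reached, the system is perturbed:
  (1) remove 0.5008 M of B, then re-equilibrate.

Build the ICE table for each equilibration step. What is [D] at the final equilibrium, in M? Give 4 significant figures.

Q₀ = 1247 vs Keq = 0.05816 ⇒ Q>K, reverse
Step 1:
                  D         B         E
  I           4.618     9.797     7.747
  C           3.725     -7.45     -7.45
  E           8.343     2.347    0.2968
  solve Keq expr → x = -3.725; check Q = 0.05816
Then remove 0.5008 M of B.
Step 2:
                  D         B         E
  I           8.343     1.846    0.2968
  C        -0.03332   0.06665   0.06665
  E            8.31     1.913    0.3635
  solve Keq expr → x = 0.03332; check Q = 0.05816

[D]_eq = 8.31 M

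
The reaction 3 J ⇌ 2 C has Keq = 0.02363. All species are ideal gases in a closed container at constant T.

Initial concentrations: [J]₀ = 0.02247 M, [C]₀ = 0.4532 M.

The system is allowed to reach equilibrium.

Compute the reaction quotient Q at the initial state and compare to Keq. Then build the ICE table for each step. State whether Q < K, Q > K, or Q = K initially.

Q₀ = 1.8104e+04; Q > K (proceeds reverse)

Q₀ = 1.8104e+04 vs Keq = 0.02363 ⇒ Q>K, reverse
Step 1:
                    J           C
  init        0.02247      0.4532
  Δ            0.5737     -0.3824
  eq           0.5961     0.07075
  solve Keq expr → x = -0.1912; check Q = 0.02363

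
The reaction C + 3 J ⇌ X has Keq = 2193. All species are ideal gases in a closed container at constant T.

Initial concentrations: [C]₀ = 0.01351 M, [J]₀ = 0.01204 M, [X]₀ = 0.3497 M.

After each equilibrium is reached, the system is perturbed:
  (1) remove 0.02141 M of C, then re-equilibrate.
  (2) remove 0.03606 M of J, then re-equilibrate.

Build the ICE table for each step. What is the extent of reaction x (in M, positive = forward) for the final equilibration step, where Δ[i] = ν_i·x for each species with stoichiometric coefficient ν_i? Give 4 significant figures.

x = -0.008378 M

Q₀ = 1.4831e+07 vs Keq = 2193 ⇒ Q>K, reverse
Step 1:
                  C         J         X
  init      0.01351   0.01204    0.3497
  Δ         0.04154    0.1246  -0.04154
  eq        0.05505    0.1367    0.3082
  solve Keq expr → x = -0.04154; check Q = 2193
Then remove 0.02141 M of C.
Step 2:
                  C         J         X
  init      0.03364    0.1367    0.3082
  Δ        0.005285   0.01586 -0.005285
  eq        0.03893    0.1525    0.3029
  solve Keq expr → x = -0.005285; check Q = 2193
Then remove 0.03606 M of J.
Step 3:
                  C         J         X
  init      0.03893    0.1165    0.3029
  Δ        0.008378   0.02513 -0.008378
  eq         0.0473    0.1416    0.2945
  solve Keq expr → x = -0.008378; check Q = 2193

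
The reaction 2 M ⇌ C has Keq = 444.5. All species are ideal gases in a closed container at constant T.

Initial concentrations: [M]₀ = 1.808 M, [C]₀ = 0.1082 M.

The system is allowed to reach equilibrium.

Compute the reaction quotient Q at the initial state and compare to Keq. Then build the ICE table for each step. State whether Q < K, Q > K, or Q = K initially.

Q₀ = 0.0331; Q < K (proceeds forward)

Q₀ = 0.0331 vs Keq = 444.5 ⇒ Q<K, forward
Step 1:
                    M           C
  I             1.808      0.1082
  C            -1.761      0.8804
  E           0.04716      0.9886
  solve Keq expr → x = 0.8804; check Q = 444.5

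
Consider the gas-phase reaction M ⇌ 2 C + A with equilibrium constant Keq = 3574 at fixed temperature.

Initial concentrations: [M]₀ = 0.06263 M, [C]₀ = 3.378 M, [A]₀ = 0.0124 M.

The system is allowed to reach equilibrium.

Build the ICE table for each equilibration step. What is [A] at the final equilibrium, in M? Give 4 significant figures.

[A]_eq = 0.07477 M

Q₀ = 2.259 vs Keq = 3574 ⇒ Q<K, forward
Step 1:
                  M         C         A
  init      0.06263     3.378    0.0124
  Δ        -0.06237    0.1247   0.06237
  eq      2.5669e-04     3.503   0.07477
  solve Keq expr → x = 0.06237; check Q = 3574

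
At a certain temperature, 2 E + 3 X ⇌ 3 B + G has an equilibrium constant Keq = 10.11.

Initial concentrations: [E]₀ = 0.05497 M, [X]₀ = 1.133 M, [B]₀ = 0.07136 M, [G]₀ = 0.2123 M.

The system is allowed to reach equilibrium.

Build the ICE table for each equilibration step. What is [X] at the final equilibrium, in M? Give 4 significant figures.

Q₀ = 0.01755 vs Keq = 10.11 ⇒ Q<K, forward
Step 1:
                  E         X         B         G
  Initial   0.05497     1.133   0.07136    0.2123
  Change   -0.04745  -0.07118   0.07118   0.02373
  Equil    0.007515     1.062    0.1425     0.236
  solve Keq expr → x = 0.02373; check Q = 10.11

[X]_eq = 1.062 M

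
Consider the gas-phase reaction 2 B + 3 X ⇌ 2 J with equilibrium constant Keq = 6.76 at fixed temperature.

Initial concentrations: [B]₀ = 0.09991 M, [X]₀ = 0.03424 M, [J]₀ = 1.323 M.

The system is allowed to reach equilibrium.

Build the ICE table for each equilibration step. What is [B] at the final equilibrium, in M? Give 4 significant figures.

[B]_eq = 0.5535 M

Q₀ = 4.3682e+06 vs Keq = 6.76 ⇒ Q>K, reverse
Step 1:
                    B           X           J
  Initial     0.09991     0.03424       1.323
  Change       0.4536      0.6804     -0.4536
  Equil        0.5535      0.7146      0.8694
  solve Keq expr → x = -0.2268; check Q = 6.76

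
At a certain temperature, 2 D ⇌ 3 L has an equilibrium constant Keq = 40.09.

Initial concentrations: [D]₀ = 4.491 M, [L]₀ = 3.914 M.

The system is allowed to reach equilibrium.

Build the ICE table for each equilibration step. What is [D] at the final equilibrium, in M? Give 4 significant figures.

[D]_eq = 2.689 M

Q₀ = 2.973 vs Keq = 40.09 ⇒ Q<K, forward
Step 1:
                    D           L
  init          4.491       3.914
  Δ            -1.802       2.704
  eq            2.689       6.618
  solve Keq expr → x = 0.9012; check Q = 40.09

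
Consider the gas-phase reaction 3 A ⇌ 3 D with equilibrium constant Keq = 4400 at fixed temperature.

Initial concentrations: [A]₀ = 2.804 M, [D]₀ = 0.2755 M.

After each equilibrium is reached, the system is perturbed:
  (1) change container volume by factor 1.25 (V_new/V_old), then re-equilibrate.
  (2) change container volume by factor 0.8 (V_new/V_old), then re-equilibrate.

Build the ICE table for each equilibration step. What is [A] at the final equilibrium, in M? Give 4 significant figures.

[A]_eq = 0.1771 M

Q₀ = 9.4849e-04 vs Keq = 4400 ⇒ Q<K, forward
Step 1:
                   A          D
  Initial      2.804     0.2755
  Change      -2.627      2.627
  Equil       0.1771      2.902
  solve Keq expr → x = 0.8756; check Q = 4400
Then change container volume by factor 1.25 (V_new/V_old).
Step 2:
                   A          D
  Initial     0.1417      2.322
  Change           0          0
  Equil       0.1417      2.322
  solve Keq expr → x = 0; check Q = 4400
Then change container volume by factor 0.8 (V_new/V_old).
Step 3:
                   A          D
  Initial     0.1771      2.902
  Change           0          0
  Equil       0.1771      2.902
  solve Keq expr → x = 0; check Q = 4400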